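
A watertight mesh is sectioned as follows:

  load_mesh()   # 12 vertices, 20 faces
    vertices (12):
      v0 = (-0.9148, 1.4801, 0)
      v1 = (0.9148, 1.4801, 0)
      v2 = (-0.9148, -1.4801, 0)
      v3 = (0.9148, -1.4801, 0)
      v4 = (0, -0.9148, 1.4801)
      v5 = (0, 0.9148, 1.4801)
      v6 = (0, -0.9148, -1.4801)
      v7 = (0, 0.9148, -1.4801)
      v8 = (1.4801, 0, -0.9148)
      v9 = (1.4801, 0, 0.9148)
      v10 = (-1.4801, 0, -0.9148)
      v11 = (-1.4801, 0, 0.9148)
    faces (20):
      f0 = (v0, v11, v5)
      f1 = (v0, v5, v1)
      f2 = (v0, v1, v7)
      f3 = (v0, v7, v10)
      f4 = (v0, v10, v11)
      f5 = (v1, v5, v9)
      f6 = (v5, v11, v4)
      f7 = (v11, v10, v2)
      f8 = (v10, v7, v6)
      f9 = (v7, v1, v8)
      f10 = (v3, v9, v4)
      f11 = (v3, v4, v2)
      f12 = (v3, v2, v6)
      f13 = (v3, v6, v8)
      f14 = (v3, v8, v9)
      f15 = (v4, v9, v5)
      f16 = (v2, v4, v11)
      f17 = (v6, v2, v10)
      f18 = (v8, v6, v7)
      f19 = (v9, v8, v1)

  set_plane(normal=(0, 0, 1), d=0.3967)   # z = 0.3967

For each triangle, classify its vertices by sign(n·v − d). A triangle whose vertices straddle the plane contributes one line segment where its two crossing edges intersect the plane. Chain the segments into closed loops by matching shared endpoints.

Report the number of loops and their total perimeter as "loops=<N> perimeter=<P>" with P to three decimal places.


Straddling triangles (10 of 20):
  (v0,v11,v5) [-++] → (-1.15994, 0.83826, 0.3967)–(-0.669613, 1.32859, 0.3967)  len=0.6934
  (v0,v5,v1) [-+-] → (-0.669613, 1.32859, 0.3967)–(0.669613, 1.32859, 0.3967)  len=1.3392
  (v0,v10,v11) [--+] → (-1.4801, 0, 0.3967)–(-1.15994, 0.83826, 0.3967)  len=0.8973
  (v1,v5,v9) [-++] → (0.669613, 1.32859, 0.3967)–(1.15994, 0.83826, 0.3967)  len=0.6934
  (v11,v10,v2) [+--] → (-1.4801, 0, 0.3967)–(-1.15994, -0.83826, 0.3967)  len=0.8973
  (v3,v9,v4) [-++] → (1.15994, -0.83826, 0.3967)–(0.669613, -1.32859, 0.3967)  len=0.6934
  (v3,v4,v2) [-+-] → (0.669613, -1.32859, 0.3967)–(-0.669613, -1.32859, 0.3967)  len=1.3392
  (v3,v8,v9) [--+] → (1.4801, 0, 0.3967)–(1.15994, -0.83826, 0.3967)  len=0.8973
  (v2,v4,v11) [-++] → (-0.669613, -1.32859, 0.3967)–(-1.15994, -0.83826, 0.3967)  len=0.6934
  (v9,v8,v1) [+--] → (1.4801, 0, 0.3967)–(1.15994, 0.83826, 0.3967)  len=0.8973

Chained into 1 loop(s):
  loop 1: 10 segments, perimeter = 9.0414
Total perimeter = 9.041

loops=1 perimeter=9.041


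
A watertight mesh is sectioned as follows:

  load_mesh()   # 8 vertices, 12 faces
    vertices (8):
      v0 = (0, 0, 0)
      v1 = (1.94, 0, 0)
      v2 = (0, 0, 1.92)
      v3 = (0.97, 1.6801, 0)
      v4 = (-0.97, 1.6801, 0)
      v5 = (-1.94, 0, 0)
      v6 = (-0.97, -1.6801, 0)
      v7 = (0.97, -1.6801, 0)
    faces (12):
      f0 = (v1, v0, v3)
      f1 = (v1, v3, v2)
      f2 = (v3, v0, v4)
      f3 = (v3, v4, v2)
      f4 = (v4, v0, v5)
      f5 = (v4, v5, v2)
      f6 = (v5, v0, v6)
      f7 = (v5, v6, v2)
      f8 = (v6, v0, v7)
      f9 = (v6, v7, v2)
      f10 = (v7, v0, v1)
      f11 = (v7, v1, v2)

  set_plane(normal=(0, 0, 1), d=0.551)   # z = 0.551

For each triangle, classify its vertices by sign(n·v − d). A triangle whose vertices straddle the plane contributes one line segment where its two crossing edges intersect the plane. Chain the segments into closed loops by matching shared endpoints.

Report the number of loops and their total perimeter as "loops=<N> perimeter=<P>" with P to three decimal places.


Straddling triangles (6 of 12):
  (v1,v3,v2) [--+] → (0.69163, 1.19795, 0.551)–(1.38326, 0, 0.551)  len=1.3833
  (v3,v4,v2) [--+] → (-0.69163, 1.19795, 0.551)–(0.69163, 1.19795, 0.551)  len=1.3833
  (v4,v5,v2) [--+] → (-1.38326, 0, 0.551)–(-0.69163, 1.19795, 0.551)  len=1.3833
  (v5,v6,v2) [--+] → (-0.69163, -1.19795, 0.551)–(-1.38326, 0, 0.551)  len=1.3833
  (v6,v7,v2) [--+] → (0.69163, -1.19795, 0.551)–(-0.69163, -1.19795, 0.551)  len=1.3833
  (v7,v1,v2) [--+] → (1.38326, 0, 0.551)–(0.69163, -1.19795, 0.551)  len=1.3833

Chained into 1 loop(s):
  loop 1: 6 segments, perimeter = 8.2996
Total perimeter = 8.300

loops=1 perimeter=8.300


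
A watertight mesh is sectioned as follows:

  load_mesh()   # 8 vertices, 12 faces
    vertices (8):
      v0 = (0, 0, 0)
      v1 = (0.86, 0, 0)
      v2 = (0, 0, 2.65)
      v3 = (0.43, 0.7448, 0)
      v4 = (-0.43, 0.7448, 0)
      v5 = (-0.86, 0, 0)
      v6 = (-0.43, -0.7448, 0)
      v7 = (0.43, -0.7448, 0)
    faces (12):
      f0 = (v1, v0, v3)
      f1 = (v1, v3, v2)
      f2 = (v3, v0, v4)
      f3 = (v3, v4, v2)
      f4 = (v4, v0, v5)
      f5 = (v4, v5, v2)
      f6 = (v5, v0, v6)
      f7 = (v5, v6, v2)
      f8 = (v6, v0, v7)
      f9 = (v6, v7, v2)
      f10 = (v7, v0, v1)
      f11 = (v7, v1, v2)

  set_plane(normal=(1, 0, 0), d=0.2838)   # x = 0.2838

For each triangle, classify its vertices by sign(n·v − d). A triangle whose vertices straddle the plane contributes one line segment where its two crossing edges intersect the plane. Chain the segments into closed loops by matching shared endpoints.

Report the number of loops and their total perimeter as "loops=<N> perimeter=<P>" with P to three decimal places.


loops=1 perimeter=5.368

Straddling triangles (8 of 12):
  (v1,v0,v3) [+-+] → (0.2838, 0, 0)–(0.2838, 0.491568, 0)  len=0.4916
  (v1,v3,v2) [++-] → (0.2838, 0.491568, 0.901)–(0.2838, 0, 1.7755)  len=1.0032
  (v3,v0,v4) [+--] → (0.2838, 0.491568, 0)–(0.2838, 0.7448, 0)  len=0.2532
  (v3,v4,v2) [+--] → (0.2838, 0.7448, 0)–(0.2838, 0.491568, 0.901)  len=0.9359
  (v6,v0,v7) [--+] → (0.2838, -0.491568, 0)–(0.2838, -0.7448, 0)  len=0.2532
  (v6,v7,v2) [-+-] → (0.2838, -0.7448, 0)–(0.2838, -0.491568, 0.901)  len=0.9359
  (v7,v0,v1) [+-+] → (0.2838, -0.491568, 0)–(0.2838, 0, 0)  len=0.4916
  (v7,v1,v2) [++-] → (0.2838, 0, 1.7755)–(0.2838, -0.491568, 0.901)  len=1.0032

Chained into 1 loop(s):
  loop 1: 8 segments, perimeter = 5.3678
Total perimeter = 5.368


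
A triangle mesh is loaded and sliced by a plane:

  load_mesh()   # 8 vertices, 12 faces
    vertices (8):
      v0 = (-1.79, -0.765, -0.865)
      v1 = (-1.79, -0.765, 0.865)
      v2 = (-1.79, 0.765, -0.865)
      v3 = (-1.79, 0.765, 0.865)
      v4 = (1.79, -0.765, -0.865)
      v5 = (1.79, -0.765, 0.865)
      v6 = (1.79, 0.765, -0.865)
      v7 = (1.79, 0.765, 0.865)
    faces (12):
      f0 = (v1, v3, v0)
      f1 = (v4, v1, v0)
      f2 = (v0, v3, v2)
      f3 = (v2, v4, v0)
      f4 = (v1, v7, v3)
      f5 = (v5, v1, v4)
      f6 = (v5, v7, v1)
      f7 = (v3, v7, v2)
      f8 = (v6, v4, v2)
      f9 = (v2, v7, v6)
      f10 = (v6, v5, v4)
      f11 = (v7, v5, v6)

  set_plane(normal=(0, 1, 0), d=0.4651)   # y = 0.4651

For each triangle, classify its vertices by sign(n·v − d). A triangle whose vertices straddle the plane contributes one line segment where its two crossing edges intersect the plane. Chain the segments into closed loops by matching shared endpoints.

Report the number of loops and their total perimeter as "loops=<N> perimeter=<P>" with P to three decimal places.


loops=1 perimeter=10.620

Straddling triangles (8 of 12):
  (v1,v3,v0) [-+-] → (-1.79, 0.4651, 0.865)–(-1.79, 0.4651, 0.525897)  len=0.3391
  (v0,v3,v2) [-++] → (-1.79, 0.4651, 0.525897)–(-1.79, 0.4651, -0.865)  len=1.3909
  (v2,v4,v0) [+--] → (-1.08827, 0.4651, -0.865)–(-1.79, 0.4651, -0.865)  len=0.7017
  (v1,v7,v3) [-++] → (1.08827, 0.4651, 0.865)–(-1.79, 0.4651, 0.865)  len=2.8783
  (v5,v7,v1) [-+-] → (1.79, 0.4651, 0.865)–(1.08827, 0.4651, 0.865)  len=0.7017
  (v6,v4,v2) [+-+] → (1.79, 0.4651, -0.865)–(-1.08827, 0.4651, -0.865)  len=2.8783
  (v6,v5,v4) [+--] → (1.79, 0.4651, -0.525897)–(1.79, 0.4651, -0.865)  len=0.3391
  (v7,v5,v6) [+-+] → (1.79, 0.4651, 0.865)–(1.79, 0.4651, -0.525897)  len=1.3909

Chained into 1 loop(s):
  loop 1: 8 segments, perimeter = 10.6200
Total perimeter = 10.620


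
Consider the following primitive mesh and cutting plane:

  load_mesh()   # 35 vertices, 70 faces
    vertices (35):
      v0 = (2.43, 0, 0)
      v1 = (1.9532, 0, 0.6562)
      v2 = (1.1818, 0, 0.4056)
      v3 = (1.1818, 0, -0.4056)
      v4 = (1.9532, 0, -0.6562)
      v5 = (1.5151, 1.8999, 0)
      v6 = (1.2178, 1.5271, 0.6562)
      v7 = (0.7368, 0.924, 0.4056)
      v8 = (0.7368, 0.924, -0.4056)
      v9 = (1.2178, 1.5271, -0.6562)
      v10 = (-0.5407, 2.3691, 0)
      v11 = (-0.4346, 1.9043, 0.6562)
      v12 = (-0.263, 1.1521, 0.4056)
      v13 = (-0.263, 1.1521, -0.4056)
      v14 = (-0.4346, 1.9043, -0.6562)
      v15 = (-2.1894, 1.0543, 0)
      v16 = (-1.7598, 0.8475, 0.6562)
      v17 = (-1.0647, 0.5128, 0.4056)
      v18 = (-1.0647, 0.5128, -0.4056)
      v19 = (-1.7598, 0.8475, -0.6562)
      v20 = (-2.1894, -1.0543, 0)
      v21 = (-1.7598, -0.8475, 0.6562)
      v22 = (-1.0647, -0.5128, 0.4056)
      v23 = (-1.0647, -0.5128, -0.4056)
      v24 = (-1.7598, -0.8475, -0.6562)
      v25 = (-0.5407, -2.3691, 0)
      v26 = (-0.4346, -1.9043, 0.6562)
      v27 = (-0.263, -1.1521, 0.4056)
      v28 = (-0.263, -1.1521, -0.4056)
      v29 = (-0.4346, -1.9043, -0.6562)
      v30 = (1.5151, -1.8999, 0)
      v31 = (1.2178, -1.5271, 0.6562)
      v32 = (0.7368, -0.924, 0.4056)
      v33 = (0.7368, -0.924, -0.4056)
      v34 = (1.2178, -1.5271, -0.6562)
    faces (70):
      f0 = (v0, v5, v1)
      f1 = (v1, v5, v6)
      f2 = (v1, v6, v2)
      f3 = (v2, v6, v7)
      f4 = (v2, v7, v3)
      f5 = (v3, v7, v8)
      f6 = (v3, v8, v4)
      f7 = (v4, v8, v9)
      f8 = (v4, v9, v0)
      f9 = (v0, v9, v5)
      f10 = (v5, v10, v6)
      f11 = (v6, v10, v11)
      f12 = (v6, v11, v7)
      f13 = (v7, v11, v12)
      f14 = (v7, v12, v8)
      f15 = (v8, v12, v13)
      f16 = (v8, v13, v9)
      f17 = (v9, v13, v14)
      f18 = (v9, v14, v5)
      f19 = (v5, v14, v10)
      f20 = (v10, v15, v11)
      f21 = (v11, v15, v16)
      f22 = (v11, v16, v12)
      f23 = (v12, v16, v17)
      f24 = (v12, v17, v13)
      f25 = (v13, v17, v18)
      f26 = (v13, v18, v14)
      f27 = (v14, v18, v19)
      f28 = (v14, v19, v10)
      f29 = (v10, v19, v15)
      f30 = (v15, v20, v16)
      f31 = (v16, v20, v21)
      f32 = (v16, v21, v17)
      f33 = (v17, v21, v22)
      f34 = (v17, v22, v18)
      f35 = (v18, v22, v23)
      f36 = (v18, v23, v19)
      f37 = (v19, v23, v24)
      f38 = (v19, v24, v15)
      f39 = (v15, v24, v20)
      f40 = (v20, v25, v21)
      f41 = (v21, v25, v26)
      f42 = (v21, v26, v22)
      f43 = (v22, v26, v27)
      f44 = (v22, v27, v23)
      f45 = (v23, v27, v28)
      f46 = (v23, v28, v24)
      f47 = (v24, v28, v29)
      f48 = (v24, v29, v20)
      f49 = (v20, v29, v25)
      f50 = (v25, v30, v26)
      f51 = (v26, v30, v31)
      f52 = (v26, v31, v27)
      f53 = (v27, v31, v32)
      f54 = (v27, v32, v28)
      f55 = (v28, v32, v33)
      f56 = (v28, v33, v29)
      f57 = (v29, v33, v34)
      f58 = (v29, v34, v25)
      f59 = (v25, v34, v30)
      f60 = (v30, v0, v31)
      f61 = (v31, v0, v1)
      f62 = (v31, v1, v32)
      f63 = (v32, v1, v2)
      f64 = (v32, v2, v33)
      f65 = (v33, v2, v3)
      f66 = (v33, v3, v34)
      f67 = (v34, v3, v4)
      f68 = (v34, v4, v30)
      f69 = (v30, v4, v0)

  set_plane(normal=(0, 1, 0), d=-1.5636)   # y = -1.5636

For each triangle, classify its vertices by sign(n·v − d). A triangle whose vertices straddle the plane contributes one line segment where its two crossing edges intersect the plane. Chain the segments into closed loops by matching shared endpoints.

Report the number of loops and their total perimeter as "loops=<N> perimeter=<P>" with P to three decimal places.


Straddling triangles (16 of 70):
  (v20,v25,v21) [+-+] → (-1.55076, -1.5636, 0)–(-1.18606, -1.5636, 0.347377)  len=0.5037
  (v21,v25,v26) [+--] → (-1.18606, -1.5636, 0.347377)–(-0.861829, -1.5636, 0.6562)  len=0.4478
  (v21,v26,v22) [+-+] → (-0.861829, -1.5636, 0.6562)–(-0.588876, -1.5636, 0.594842)  len=0.2798
  (v22,v26,v27) [+-+] → (-0.588876, -1.5636, 0.594842)–(-0.356876, -1.5636, 0.542694)  len=0.2378
  (v24,v28,v29) [++-] → (-0.356876, -1.5636, -0.542694)–(-0.861829, -1.5636, -0.6562)  len=0.5176
  (v24,v29,v20) [+-+] → (-0.861829, -1.5636, -0.6562)–(-1.13797, -1.5636, -0.39318)  len=0.3814
  (v20,v29,v25) [+--] → (-1.13797, -1.5636, -0.39318)–(-1.55076, -1.5636, 0)  len=0.5701
  (v26,v30,v31) [--+] → (1.24691, -1.5636, 0.591953)–(1.0579, -1.5636, 0.6562)  len=0.1996
  (v26,v31,v27) [-++] → (1.0579, -1.5636, 0.6562)–(-0.356876, -1.5636, 0.542694)  len=1.4193
  (v28,v33,v29) [++-] → (-0.0274838, -1.5636, -0.569105)–(-0.356876, -1.5636, -0.542694)  len=0.3304
  (v29,v33,v34) [-++] → (-0.0274838, -1.5636, -0.569105)–(1.0579, -1.5636, -0.6562)  len=1.0889
  (v29,v34,v25) [-+-] → (1.0579, -1.5636, -0.6562)–(1.14157, -1.5636, -0.627754)  len=0.0884
  (v25,v34,v30) [-+-] → (1.14157, -1.5636, -0.627754)–(1.24691, -1.5636, -0.591953)  len=0.1113
  (v30,v0,v31) [-++] → (1.67705, -1.5636, 0)–(1.24691, -1.5636, 0.591953)  len=0.7317
  (v34,v4,v30) [++-] → (1.59265, -1.5636, -0.116154)–(1.24691, -1.5636, -0.591953)  len=0.5882
  (v30,v4,v0) [-++] → (1.59265, -1.5636, -0.116154)–(1.67705, -1.5636, 0)  len=0.1436

Chained into 1 loop(s):
  loop 1: 16 segments, perimeter = 7.6393
Total perimeter = 7.639

loops=1 perimeter=7.639


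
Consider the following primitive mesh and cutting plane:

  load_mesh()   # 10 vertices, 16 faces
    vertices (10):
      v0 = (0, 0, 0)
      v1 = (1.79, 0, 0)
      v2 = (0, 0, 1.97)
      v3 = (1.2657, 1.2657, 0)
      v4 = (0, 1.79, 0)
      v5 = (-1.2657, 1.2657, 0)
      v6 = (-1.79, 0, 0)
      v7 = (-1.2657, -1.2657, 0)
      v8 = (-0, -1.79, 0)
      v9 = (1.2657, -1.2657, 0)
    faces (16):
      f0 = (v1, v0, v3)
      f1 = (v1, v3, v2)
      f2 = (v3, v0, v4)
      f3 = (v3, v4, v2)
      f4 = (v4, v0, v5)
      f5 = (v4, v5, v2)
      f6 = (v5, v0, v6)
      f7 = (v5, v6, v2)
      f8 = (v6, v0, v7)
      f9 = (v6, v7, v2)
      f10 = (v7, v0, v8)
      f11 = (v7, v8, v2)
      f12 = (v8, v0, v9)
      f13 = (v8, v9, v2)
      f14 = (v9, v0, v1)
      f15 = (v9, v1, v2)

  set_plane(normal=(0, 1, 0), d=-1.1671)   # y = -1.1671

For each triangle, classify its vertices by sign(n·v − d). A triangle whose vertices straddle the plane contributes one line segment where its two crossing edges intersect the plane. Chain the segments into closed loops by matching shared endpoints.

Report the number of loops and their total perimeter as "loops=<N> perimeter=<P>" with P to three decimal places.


Straddling triangles (8 of 16):
  (v6,v0,v7) [++-] → (-1.1671, -1.1671, 0)–(-1.30654, -1.1671, 0)  len=0.1394
  (v6,v7,v2) [+-+] → (-1.30654, -1.1671, 0)–(-1.1671, -1.1671, 0.153466)  len=0.2074
  (v7,v0,v8) [-+-] → (-1.1671, -1.1671, 0)–(0, -1.1671, 0)  len=1.1671
  (v7,v8,v2) [--+] → (0, -1.1671, 0.685538)–(-1.1671, -1.1671, 0.153466)  len=1.2827
  (v8,v0,v9) [-+-] → (0, -1.1671, 0)–(1.1671, -1.1671, 0)  len=1.1671
  (v8,v9,v2) [--+] → (1.1671, -1.1671, 0.153466)–(0, -1.1671, 0.685538)  len=1.2827
  (v9,v0,v1) [-++] → (1.1671, -1.1671, 0)–(1.30654, -1.1671, 0)  len=0.1394
  (v9,v1,v2) [-++] → (1.30654, -1.1671, 0)–(1.1671, -1.1671, 0.153466)  len=0.2074

Chained into 1 loop(s):
  loop 1: 8 segments, perimeter = 5.5931
Total perimeter = 5.593

loops=1 perimeter=5.593


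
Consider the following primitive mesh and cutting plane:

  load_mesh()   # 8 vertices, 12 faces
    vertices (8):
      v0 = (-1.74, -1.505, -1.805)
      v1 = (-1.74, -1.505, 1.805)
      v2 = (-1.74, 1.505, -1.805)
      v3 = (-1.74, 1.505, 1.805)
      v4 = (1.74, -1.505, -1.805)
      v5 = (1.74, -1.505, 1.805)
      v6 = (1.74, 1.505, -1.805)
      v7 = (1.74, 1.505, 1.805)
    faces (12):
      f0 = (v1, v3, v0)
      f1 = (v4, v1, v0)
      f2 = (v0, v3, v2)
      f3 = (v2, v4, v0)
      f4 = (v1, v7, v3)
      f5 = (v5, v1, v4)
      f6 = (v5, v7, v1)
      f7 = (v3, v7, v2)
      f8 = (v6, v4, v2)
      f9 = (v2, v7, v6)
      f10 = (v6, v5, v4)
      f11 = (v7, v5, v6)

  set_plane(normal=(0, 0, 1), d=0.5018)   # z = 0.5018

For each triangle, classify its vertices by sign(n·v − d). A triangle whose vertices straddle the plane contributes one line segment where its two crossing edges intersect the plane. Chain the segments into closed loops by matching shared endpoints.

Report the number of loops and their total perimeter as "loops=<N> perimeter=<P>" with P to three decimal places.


loops=1 perimeter=12.980

Straddling triangles (8 of 12):
  (v1,v3,v0) [++-] → (-1.74, 0.418398, 0.5018)–(-1.74, -1.505, 0.5018)  len=1.9234
  (v4,v1,v0) [-+-] → (-0.48373, -1.505, 0.5018)–(-1.74, -1.505, 0.5018)  len=1.2563
  (v0,v3,v2) [-+-] → (-1.74, 0.418398, 0.5018)–(-1.74, 1.505, 0.5018)  len=1.0866
  (v5,v1,v4) [++-] → (-0.48373, -1.505, 0.5018)–(1.74, -1.505, 0.5018)  len=2.2237
  (v3,v7,v2) [++-] → (0.48373, 1.505, 0.5018)–(-1.74, 1.505, 0.5018)  len=2.2237
  (v2,v7,v6) [-+-] → (0.48373, 1.505, 0.5018)–(1.74, 1.505, 0.5018)  len=1.2563
  (v6,v5,v4) [-+-] → (1.74, -0.418398, 0.5018)–(1.74, -1.505, 0.5018)  len=1.0866
  (v7,v5,v6) [++-] → (1.74, -0.418398, 0.5018)–(1.74, 1.505, 0.5018)  len=1.9234

Chained into 1 loop(s):
  loop 1: 8 segments, perimeter = 12.9800
Total perimeter = 12.980


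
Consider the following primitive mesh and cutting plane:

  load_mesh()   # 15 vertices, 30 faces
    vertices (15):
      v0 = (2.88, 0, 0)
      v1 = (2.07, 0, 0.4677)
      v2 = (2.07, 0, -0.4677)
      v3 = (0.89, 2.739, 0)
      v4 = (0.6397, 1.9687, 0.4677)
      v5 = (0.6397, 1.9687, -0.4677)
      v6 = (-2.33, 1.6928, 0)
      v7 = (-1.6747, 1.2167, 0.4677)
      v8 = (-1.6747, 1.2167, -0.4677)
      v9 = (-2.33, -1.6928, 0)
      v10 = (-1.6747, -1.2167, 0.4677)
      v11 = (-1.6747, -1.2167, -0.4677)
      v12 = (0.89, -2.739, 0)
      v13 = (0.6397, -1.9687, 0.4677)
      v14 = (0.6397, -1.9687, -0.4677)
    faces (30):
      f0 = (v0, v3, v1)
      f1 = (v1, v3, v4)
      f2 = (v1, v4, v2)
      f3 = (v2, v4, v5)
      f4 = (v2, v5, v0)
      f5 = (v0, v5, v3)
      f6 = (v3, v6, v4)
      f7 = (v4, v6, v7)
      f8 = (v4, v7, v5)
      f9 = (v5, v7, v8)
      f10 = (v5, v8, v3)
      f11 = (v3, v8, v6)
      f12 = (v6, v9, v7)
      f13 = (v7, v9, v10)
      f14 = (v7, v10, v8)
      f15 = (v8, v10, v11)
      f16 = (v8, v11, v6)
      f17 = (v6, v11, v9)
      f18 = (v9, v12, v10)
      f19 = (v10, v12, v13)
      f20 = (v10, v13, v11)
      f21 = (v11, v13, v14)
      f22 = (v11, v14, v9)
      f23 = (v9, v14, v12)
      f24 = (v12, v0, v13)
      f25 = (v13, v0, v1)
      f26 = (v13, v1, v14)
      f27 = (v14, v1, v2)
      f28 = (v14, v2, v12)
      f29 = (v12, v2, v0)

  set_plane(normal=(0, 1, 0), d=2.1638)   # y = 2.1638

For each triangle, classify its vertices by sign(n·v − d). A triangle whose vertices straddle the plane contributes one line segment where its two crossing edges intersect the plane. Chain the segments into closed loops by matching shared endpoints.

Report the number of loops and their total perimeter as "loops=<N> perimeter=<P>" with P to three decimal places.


Straddling triangles (6 of 30):
  (v0,v3,v1) [-+-] → (1.30791, 2.1638, 0)–(1.1378, 2.1638, 0.0982187)  len=0.1964
  (v1,v3,v4) [-+-] → (1.1378, 2.1638, 0.0982187)–(0.703095, 2.1638, 0.349242)  len=0.5020
  (v0,v5,v3) [--+] → (0.703095, 2.1638, -0.349242)–(1.30791, 2.1638, 0)  len=0.6984
  (v3,v6,v4) [+--] → (-0.880354, 2.1638, 0)–(0.703095, 2.1638, 0.349242)  len=1.6215
  (v5,v8,v3) [--+] → (-0.0790701, 2.1638, -0.17672)–(0.703095, 2.1638, -0.349242)  len=0.8010
  (v3,v8,v6) [+--] → (-0.0790701, 2.1638, -0.17672)–(-0.880354, 2.1638, 0)  len=0.8205

Chained into 1 loop(s):
  loop 1: 6 segments, perimeter = 4.6398
Total perimeter = 4.640

loops=1 perimeter=4.640


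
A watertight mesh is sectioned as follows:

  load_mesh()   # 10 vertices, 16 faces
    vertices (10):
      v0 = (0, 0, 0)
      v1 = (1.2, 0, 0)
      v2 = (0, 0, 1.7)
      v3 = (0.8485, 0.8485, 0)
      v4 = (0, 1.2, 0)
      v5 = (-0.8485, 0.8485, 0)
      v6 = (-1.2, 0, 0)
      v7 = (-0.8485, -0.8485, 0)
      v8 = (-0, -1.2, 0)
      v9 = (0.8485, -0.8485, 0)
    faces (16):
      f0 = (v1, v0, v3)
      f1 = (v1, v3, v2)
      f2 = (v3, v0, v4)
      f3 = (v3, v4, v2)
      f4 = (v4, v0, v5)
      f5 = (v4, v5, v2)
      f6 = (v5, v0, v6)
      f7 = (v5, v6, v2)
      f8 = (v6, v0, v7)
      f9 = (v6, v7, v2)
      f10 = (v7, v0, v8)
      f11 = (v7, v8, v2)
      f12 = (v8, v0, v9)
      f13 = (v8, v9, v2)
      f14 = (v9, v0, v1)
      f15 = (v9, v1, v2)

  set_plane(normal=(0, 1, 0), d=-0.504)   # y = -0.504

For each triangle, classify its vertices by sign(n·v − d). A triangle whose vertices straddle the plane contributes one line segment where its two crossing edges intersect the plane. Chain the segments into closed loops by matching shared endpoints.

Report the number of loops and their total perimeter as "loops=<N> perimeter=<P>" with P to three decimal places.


loops=1 perimeter=4.841

Straddling triangles (8 of 16):
  (v6,v0,v7) [++-] → (-0.504, -0.504, 0)–(-0.991213, -0.504, 0)  len=0.4872
  (v6,v7,v2) [+-+] → (-0.991213, -0.504, 0)–(-0.504, -0.504, 0.690218)  len=0.8449
  (v7,v0,v8) [-+-] → (-0.504, -0.504, 0)–(0, -0.504, 0)  len=0.5040
  (v7,v8,v2) [--+] → (0, -0.504, 0.986)–(-0.504, -0.504, 0.690218)  len=0.5844
  (v8,v0,v9) [-+-] → (0, -0.504, 0)–(0.504, -0.504, 0)  len=0.5040
  (v8,v9,v2) [--+] → (0.504, -0.504, 0.690218)–(0, -0.504, 0.986)  len=0.5844
  (v9,v0,v1) [-++] → (0.504, -0.504, 0)–(0.991213, -0.504, 0)  len=0.4872
  (v9,v1,v2) [-++] → (0.991213, -0.504, 0)–(0.504, -0.504, 0.690218)  len=0.8449

Chained into 1 loop(s):
  loop 1: 8 segments, perimeter = 4.8409
Total perimeter = 4.841


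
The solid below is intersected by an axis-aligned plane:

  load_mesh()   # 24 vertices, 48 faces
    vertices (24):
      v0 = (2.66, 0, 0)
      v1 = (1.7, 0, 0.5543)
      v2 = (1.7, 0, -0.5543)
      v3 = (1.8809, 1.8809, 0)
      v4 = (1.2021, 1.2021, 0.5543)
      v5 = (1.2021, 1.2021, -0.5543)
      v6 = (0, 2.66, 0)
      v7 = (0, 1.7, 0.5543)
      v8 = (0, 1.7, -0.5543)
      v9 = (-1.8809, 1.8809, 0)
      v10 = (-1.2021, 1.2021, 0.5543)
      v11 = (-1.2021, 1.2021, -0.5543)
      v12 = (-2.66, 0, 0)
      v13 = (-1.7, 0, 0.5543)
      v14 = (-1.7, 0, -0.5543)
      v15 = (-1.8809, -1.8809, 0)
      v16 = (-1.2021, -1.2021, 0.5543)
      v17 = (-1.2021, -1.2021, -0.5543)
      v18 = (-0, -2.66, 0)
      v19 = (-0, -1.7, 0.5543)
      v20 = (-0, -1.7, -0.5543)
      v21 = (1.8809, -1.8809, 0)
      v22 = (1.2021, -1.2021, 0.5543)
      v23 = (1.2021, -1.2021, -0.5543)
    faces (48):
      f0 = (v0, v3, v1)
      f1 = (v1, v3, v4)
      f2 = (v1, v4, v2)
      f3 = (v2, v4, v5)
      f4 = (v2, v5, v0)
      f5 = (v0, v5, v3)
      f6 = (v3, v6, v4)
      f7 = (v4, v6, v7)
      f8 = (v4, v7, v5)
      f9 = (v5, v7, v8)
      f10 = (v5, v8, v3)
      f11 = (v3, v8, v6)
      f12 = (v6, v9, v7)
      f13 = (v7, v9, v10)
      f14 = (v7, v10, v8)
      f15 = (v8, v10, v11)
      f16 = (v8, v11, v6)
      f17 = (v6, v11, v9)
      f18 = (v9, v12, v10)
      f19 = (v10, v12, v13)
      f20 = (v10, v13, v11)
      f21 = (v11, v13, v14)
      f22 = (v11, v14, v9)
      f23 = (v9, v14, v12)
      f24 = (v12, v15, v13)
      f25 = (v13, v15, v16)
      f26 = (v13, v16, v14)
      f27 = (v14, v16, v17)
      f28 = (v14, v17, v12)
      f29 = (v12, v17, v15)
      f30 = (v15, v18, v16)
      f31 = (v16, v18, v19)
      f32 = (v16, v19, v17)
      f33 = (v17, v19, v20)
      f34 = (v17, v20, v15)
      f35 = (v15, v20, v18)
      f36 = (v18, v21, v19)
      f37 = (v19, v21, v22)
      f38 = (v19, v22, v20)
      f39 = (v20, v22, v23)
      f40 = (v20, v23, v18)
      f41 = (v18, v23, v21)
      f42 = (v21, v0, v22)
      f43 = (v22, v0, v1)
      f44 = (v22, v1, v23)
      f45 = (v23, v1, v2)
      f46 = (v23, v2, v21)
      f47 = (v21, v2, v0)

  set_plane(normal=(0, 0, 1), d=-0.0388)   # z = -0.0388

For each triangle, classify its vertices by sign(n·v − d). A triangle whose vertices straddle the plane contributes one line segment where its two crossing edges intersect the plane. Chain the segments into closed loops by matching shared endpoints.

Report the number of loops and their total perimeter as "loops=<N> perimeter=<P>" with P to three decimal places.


loops=2 perimeter=26.285

Straddling triangles (32 of 48):
  (v1,v4,v2) [++-] → (1.46848, 0.558978, -0.0388)–(1.7, 0, -0.0388)  len=0.6050
  (v2,v4,v5) [-+-] → (1.46848, 0.558978, -0.0388)–(1.2021, 1.2021, -0.0388)  len=0.6961
  (v2,v5,v0) [--+] → (2.55795, 0.0841448, -0.0388)–(2.5928, 0, -0.0388)  len=0.0911
  (v0,v5,v3) [+-+] → (2.55795, 0.0841448, -0.0388)–(1.83339, 1.83339, -0.0388)  len=1.8934
  (v4,v7,v5) [++-] → (0.643122, 1.43362, -0.0388)–(1.2021, 1.2021, -0.0388)  len=0.6050
  (v5,v7,v8) [-+-] → (0.643122, 1.43362, -0.0388)–(0, 1.7, -0.0388)  len=0.6961
  (v5,v8,v3) [--+] → (1.74924, 1.86824, -0.0388)–(1.83339, 1.83339, -0.0388)  len=0.0911
  (v3,v8,v6) [+-+] → (1.74924, 1.86824, -0.0388)–(0, 2.5928, -0.0388)  len=1.8934
  (v7,v10,v8) [++-] → (-0.558978, 1.46848, -0.0388)–(0, 1.7, -0.0388)  len=0.6050
  (v8,v10,v11) [-+-] → (-0.558978, 1.46848, -0.0388)–(-1.2021, 1.2021, -0.0388)  len=0.6961
  (v8,v11,v6) [--+] → (-0.0841448, 2.55795, -0.0388)–(0, 2.5928, -0.0388)  len=0.0911
  (v6,v11,v9) [+-+] → (-0.0841448, 2.55795, -0.0388)–(-1.83339, 1.83339, -0.0388)  len=1.8934
  (v10,v13,v11) [++-] → (-1.43362, 0.643122, -0.0388)–(-1.2021, 1.2021, -0.0388)  len=0.6050
  (v11,v13,v14) [-+-] → (-1.43362, 0.643122, -0.0388)–(-1.7, 0, -0.0388)  len=0.6961
  (v11,v14,v9) [--+] → (-1.86824, 1.74924, -0.0388)–(-1.83339, 1.83339, -0.0388)  len=0.0911
  (v9,v14,v12) [+-+] → (-1.86824, 1.74924, -0.0388)–(-2.5928, 0, -0.0388)  len=1.8934
  (v13,v16,v14) [++-] → (-1.46848, -0.558978, -0.0388)–(-1.7, 0, -0.0388)  len=0.6050
  (v14,v16,v17) [-+-] → (-1.46848, -0.558978, -0.0388)–(-1.2021, -1.2021, -0.0388)  len=0.6961
  (v14,v17,v12) [--+] → (-2.55795, -0.0841448, -0.0388)–(-2.5928, 0, -0.0388)  len=0.0911
  (v12,v17,v15) [+-+] → (-2.55795, -0.0841448, -0.0388)–(-1.83339, -1.83339, -0.0388)  len=1.8934
  (v16,v19,v17) [++-] → (-0.643122, -1.43362, -0.0388)–(-1.2021, -1.2021, -0.0388)  len=0.6050
  (v17,v19,v20) [-+-] → (-0.643122, -1.43362, -0.0388)–(0, -1.7, -0.0388)  len=0.6961
  (v17,v20,v15) [--+] → (-1.74924, -1.86824, -0.0388)–(-1.83339, -1.83339, -0.0388)  len=0.0911
  (v15,v20,v18) [+-+] → (-1.74924, -1.86824, -0.0388)–(0, -2.5928, -0.0388)  len=1.8934
  (v19,v22,v20) [++-] → (0.558978, -1.46848, -0.0388)–(0, -1.7, -0.0388)  len=0.6050
  (v20,v22,v23) [-+-] → (0.558978, -1.46848, -0.0388)–(1.2021, -1.2021, -0.0388)  len=0.6961
  (v20,v23,v18) [--+] → (0.0841448, -2.55795, -0.0388)–(0, -2.5928, -0.0388)  len=0.0911
  (v18,v23,v21) [+-+] → (0.0841448, -2.55795, -0.0388)–(1.83339, -1.83339, -0.0388)  len=1.8934
  (v22,v1,v23) [++-] → (1.43362, -0.643122, -0.0388)–(1.2021, -1.2021, -0.0388)  len=0.6050
  (v23,v1,v2) [-+-] → (1.43362, -0.643122, -0.0388)–(1.7, 0, -0.0388)  len=0.6961
  (v23,v2,v21) [--+] → (1.86824, -1.74924, -0.0388)–(1.83339, -1.83339, -0.0388)  len=0.0911
  (v21,v2,v0) [+-+] → (1.86824, -1.74924, -0.0388)–(2.5928, 0, -0.0388)  len=1.8934

Chained into 2 loop(s):
  loop 1: 16 segments, perimeter = 10.4091
  loop 2: 16 segments, perimeter = 15.8755
Total perimeter = 26.285


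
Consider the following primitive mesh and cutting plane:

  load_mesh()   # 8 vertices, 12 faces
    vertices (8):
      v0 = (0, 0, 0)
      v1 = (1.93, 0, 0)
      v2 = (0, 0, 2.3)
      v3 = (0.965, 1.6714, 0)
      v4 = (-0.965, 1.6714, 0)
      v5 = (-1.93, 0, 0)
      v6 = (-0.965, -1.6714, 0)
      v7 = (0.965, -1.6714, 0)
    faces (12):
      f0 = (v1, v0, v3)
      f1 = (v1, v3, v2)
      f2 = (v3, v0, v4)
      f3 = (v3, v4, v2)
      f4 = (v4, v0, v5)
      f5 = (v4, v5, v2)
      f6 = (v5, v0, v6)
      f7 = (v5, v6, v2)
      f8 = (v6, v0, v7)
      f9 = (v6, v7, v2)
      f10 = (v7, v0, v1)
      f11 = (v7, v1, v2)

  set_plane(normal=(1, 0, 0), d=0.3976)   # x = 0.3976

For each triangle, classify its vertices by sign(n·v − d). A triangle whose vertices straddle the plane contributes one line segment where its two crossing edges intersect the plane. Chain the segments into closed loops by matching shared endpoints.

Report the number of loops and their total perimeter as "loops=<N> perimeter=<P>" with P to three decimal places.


loops=1 perimeter=8.358

Straddling triangles (8 of 12):
  (v1,v0,v3) [+-+] → (0.3976, 0, 0)–(0.3976, 0.688651, 0)  len=0.6887
  (v1,v3,v2) [++-] → (0.3976, 0.688651, 1.35235)–(0.3976, 0, 1.82618)  len=0.8359
  (v3,v0,v4) [+--] → (0.3976, 0.688651, 0)–(0.3976, 1.6714, 0)  len=0.9827
  (v3,v4,v2) [+--] → (0.3976, 1.6714, 0)–(0.3976, 0.688651, 1.35235)  len=1.6717
  (v6,v0,v7) [--+] → (0.3976, -0.688651, 0)–(0.3976, -1.6714, 0)  len=0.9827
  (v6,v7,v2) [-+-] → (0.3976, -1.6714, 0)–(0.3976, -0.688651, 1.35235)  len=1.6717
  (v7,v0,v1) [+-+] → (0.3976, -0.688651, 0)–(0.3976, 0, 0)  len=0.6887
  (v7,v1,v2) [++-] → (0.3976, 0, 1.82618)–(0.3976, -0.688651, 1.35235)  len=0.8359

Chained into 1 loop(s):
  loop 1: 8 segments, perimeter = 8.3581
Total perimeter = 8.358


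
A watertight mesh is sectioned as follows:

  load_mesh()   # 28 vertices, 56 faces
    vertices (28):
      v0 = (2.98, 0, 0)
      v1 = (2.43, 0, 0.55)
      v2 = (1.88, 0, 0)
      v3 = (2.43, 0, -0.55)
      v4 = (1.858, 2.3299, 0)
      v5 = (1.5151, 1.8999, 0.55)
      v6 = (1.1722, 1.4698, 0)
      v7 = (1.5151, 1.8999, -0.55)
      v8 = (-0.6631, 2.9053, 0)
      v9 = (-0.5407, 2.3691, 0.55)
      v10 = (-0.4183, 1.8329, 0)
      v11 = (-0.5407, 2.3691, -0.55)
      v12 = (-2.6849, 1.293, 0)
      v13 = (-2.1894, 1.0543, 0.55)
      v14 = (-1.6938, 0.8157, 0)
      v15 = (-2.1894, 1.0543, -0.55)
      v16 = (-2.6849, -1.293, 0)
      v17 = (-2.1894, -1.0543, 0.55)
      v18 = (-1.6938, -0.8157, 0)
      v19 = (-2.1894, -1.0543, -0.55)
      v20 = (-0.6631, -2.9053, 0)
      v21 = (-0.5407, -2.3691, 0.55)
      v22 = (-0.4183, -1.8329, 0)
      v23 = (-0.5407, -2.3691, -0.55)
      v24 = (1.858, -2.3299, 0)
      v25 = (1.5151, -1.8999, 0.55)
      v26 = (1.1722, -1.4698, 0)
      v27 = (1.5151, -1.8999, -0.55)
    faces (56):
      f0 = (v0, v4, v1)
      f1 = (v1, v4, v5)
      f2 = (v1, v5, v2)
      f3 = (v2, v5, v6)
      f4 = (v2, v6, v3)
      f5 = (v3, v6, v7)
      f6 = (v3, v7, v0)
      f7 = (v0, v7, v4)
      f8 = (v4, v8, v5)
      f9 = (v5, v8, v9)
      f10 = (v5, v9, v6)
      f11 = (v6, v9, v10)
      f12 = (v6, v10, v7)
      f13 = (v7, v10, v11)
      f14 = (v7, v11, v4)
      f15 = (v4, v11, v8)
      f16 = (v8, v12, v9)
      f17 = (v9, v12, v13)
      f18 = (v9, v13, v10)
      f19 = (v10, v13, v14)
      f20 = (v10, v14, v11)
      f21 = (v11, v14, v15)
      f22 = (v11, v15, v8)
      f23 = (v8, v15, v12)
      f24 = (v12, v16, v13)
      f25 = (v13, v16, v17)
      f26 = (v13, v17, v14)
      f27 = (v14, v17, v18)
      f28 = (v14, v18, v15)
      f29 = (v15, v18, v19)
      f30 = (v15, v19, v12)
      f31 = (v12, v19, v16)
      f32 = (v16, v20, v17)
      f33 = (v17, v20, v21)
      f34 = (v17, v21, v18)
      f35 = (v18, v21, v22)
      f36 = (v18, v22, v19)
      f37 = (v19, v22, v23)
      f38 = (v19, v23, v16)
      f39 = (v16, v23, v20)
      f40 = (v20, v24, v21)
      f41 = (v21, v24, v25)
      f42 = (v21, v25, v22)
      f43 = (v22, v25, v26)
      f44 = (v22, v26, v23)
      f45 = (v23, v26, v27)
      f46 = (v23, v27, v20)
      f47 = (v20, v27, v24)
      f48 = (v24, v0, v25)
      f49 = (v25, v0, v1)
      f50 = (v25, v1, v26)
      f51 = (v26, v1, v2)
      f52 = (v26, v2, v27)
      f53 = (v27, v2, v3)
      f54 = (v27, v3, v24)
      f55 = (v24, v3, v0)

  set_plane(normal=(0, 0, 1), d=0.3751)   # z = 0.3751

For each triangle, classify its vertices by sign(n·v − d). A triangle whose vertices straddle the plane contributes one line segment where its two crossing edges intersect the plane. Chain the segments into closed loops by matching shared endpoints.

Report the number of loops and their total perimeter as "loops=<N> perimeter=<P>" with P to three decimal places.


Straddling triangles (28 of 56):
  (v0,v4,v1) [--+] → (2.2481, 0.740908, 0.3751)–(2.6049, 0, 0.3751)  len=0.8223
  (v1,v4,v5) [+-+] → (2.2481, 0.740908, 0.3751)–(1.62414, 2.03664, 0.3751)  len=1.4381
  (v1,v5,v2) [++-] → (1.63114, 1.29573, 0.3751)–(2.2551, 0, 0.3751)  len=1.4381
  (v2,v5,v6) [-+-] → (1.63114, 1.29573, 0.3751)–(1.40606, 1.76313, 0.3751)  len=0.5188
  (v4,v8,v5) [--+] → (0.822432, 2.21962, 0.3751)–(1.62414, 2.03664, 0.3751)  len=0.8223
  (v5,v8,v9) [+-+] → (0.822432, 2.21962, 0.3751)–(-0.579623, 2.53961, 0.3751)  len=1.4381
  (v5,v9,v6) [++-] → (0.0040022, 2.08312, 0.3751)–(1.40606, 1.76313, 0.3751)  len=1.4381
  (v6,v9,v10) [-+-] → (0.0040022, 2.08312, 0.3751)–(-0.501777, 2.19859, 0.3751)  len=0.5188
  (v8,v12,v9) [--+] → (-1.22256, 2.0269, 0.3751)–(-0.579623, 2.53961, 0.3751)  len=0.8223
  (v9,v12,v13) [+-+] → (-1.22256, 2.0269, 0.3751)–(-2.34697, 1.13021, 0.3751)  len=1.4382
  (v9,v13,v10) [++-] → (-1.62619, 1.30189, 0.3751)–(-0.501777, 2.19859, 0.3751)  len=1.4382
  (v10,v13,v14) [-+-] → (-1.62619, 1.30189, 0.3751)–(-2.0318, 0.978425, 0.3751)  len=0.5188
  (v12,v16,v13) [--+] → (-2.34697, 0.307859, 0.3751)–(-2.34697, 1.13021, 0.3751)  len=0.8223
  (v13,v16,v17) [+-+] → (-2.34697, 0.307859, 0.3751)–(-2.34697, -1.13021, 0.3751)  len=1.4381
  (v13,v17,v14) [++-] → (-2.0318, -0.45964, 0.3751)–(-2.0318, 0.978425, 0.3751)  len=1.4381
  (v14,v17,v18) [-+-] → (-2.0318, -0.45964, 0.3751)–(-2.0318, -0.978425, 0.3751)  len=0.5188
  (v16,v20,v17) [--+] → (-1.70404, -1.64292, 0.3751)–(-2.34697, -1.13021, 0.3751)  len=0.8223
  (v17,v20,v21) [+-+] → (-1.70404, -1.64292, 0.3751)–(-0.579623, -2.53961, 0.3751)  len=1.4382
  (v17,v21,v18) [++-] → (-0.907386, -1.87512, 0.3751)–(-2.0318, -0.978425, 0.3751)  len=1.4382
  (v18,v21,v22) [-+-] → (-0.907386, -1.87512, 0.3751)–(-0.501777, -2.19859, 0.3751)  len=0.5188
  (v20,v24,v21) [--+] → (0.222087, -2.35663, 0.3751)–(-0.579623, -2.53961, 0.3751)  len=0.8223
  (v21,v24,v25) [+-+] → (0.222087, -2.35663, 0.3751)–(1.62414, -2.03664, 0.3751)  len=1.4381
  (v21,v25,v22) [++-] → (0.900279, -1.87859, 0.3751)–(-0.501777, -2.19859, 0.3751)  len=1.4381
  (v22,v25,v26) [-+-] → (0.900279, -1.87859, 0.3751)–(1.40606, -1.76313, 0.3751)  len=0.5188
  (v24,v0,v25) [--+] → (1.98094, -1.29573, 0.3751)–(1.62414, -2.03664, 0.3751)  len=0.8223
  (v25,v0,v1) [+-+] → (1.98094, -1.29573, 0.3751)–(2.6049, 0, 0.3751)  len=1.4381
  (v25,v1,v26) [++-] → (2.03002, -0.467396, 0.3751)–(1.40606, -1.76313, 0.3751)  len=1.4381
  (v26,v1,v2) [-+-] → (2.03002, -0.467396, 0.3751)–(2.2551, 0, 0.3751)  len=0.5188

Chained into 2 loop(s):
  loop 1: 14 segments, perimeter = 15.8233
  loop 2: 14 segments, perimeter = 13.6984
Total perimeter = 29.522

loops=2 perimeter=29.522


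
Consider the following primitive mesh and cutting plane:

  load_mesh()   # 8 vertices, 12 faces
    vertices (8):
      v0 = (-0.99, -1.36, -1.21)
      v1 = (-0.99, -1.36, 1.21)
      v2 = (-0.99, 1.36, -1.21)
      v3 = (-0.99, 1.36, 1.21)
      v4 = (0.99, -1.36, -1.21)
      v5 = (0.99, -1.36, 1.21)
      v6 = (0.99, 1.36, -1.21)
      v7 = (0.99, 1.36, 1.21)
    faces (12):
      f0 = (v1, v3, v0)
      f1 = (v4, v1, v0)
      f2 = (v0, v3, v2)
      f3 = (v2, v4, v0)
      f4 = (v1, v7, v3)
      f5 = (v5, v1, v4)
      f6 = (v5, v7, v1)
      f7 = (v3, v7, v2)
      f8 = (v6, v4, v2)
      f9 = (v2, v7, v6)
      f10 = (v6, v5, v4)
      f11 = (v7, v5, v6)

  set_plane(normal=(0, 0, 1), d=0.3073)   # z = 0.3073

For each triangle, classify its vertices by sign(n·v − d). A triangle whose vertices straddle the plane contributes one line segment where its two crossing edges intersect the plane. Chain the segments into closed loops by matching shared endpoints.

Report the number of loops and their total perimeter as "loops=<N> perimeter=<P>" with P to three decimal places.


Straddling triangles (8 of 12):
  (v1,v3,v0) [++-] → (-0.99, 0.345395, 0.3073)–(-0.99, -1.36, 0.3073)  len=1.7054
  (v4,v1,v0) [-+-] → (-0.251427, -1.36, 0.3073)–(-0.99, -1.36, 0.3073)  len=0.7386
  (v0,v3,v2) [-+-] → (-0.99, 0.345395, 0.3073)–(-0.99, 1.36, 0.3073)  len=1.0146
  (v5,v1,v4) [++-] → (-0.251427, -1.36, 0.3073)–(0.99, -1.36, 0.3073)  len=1.2414
  (v3,v7,v2) [++-] → (0.251427, 1.36, 0.3073)–(-0.99, 1.36, 0.3073)  len=1.2414
  (v2,v7,v6) [-+-] → (0.251427, 1.36, 0.3073)–(0.99, 1.36, 0.3073)  len=0.7386
  (v6,v5,v4) [-+-] → (0.99, -0.345395, 0.3073)–(0.99, -1.36, 0.3073)  len=1.0146
  (v7,v5,v6) [++-] → (0.99, -0.345395, 0.3073)–(0.99, 1.36, 0.3073)  len=1.7054

Chained into 1 loop(s):
  loop 1: 8 segments, perimeter = 9.4000
Total perimeter = 9.400

loops=1 perimeter=9.400


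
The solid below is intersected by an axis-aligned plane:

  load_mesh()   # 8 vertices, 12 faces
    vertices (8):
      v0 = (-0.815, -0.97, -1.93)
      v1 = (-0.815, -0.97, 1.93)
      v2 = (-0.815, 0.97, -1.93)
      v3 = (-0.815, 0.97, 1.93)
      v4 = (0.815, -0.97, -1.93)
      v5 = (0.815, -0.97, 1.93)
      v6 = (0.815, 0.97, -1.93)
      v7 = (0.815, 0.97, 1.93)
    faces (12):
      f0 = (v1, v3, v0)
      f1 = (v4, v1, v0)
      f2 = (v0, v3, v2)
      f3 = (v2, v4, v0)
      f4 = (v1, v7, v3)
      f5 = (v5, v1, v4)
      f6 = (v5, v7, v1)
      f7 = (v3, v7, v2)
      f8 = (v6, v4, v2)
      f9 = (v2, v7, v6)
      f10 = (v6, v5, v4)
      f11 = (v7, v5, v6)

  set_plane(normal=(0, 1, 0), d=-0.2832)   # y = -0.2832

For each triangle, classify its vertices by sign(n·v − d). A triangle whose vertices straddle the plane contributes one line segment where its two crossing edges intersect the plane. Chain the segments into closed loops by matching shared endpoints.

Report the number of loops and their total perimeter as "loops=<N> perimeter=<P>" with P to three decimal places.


Straddling triangles (8 of 12):
  (v1,v3,v0) [-+-] → (-0.815, -0.2832, 1.93)–(-0.815, -0.2832, -0.56348)  len=2.4935
  (v0,v3,v2) [-++] → (-0.815, -0.2832, -0.56348)–(-0.815, -0.2832, -1.93)  len=1.3665
  (v2,v4,v0) [+--] → (0.237946, -0.2832, -1.93)–(-0.815, -0.2832, -1.93)  len=1.0529
  (v1,v7,v3) [-++] → (-0.237946, -0.2832, 1.93)–(-0.815, -0.2832, 1.93)  len=0.5771
  (v5,v7,v1) [-+-] → (0.815, -0.2832, 1.93)–(-0.237946, -0.2832, 1.93)  len=1.0529
  (v6,v4,v2) [+-+] → (0.815, -0.2832, -1.93)–(0.237946, -0.2832, -1.93)  len=0.5771
  (v6,v5,v4) [+--] → (0.815, -0.2832, 0.56348)–(0.815, -0.2832, -1.93)  len=2.4935
  (v7,v5,v6) [+-+] → (0.815, -0.2832, 1.93)–(0.815, -0.2832, 0.56348)  len=1.3665

Chained into 1 loop(s):
  loop 1: 8 segments, perimeter = 10.9800
Total perimeter = 10.980

loops=1 perimeter=10.980


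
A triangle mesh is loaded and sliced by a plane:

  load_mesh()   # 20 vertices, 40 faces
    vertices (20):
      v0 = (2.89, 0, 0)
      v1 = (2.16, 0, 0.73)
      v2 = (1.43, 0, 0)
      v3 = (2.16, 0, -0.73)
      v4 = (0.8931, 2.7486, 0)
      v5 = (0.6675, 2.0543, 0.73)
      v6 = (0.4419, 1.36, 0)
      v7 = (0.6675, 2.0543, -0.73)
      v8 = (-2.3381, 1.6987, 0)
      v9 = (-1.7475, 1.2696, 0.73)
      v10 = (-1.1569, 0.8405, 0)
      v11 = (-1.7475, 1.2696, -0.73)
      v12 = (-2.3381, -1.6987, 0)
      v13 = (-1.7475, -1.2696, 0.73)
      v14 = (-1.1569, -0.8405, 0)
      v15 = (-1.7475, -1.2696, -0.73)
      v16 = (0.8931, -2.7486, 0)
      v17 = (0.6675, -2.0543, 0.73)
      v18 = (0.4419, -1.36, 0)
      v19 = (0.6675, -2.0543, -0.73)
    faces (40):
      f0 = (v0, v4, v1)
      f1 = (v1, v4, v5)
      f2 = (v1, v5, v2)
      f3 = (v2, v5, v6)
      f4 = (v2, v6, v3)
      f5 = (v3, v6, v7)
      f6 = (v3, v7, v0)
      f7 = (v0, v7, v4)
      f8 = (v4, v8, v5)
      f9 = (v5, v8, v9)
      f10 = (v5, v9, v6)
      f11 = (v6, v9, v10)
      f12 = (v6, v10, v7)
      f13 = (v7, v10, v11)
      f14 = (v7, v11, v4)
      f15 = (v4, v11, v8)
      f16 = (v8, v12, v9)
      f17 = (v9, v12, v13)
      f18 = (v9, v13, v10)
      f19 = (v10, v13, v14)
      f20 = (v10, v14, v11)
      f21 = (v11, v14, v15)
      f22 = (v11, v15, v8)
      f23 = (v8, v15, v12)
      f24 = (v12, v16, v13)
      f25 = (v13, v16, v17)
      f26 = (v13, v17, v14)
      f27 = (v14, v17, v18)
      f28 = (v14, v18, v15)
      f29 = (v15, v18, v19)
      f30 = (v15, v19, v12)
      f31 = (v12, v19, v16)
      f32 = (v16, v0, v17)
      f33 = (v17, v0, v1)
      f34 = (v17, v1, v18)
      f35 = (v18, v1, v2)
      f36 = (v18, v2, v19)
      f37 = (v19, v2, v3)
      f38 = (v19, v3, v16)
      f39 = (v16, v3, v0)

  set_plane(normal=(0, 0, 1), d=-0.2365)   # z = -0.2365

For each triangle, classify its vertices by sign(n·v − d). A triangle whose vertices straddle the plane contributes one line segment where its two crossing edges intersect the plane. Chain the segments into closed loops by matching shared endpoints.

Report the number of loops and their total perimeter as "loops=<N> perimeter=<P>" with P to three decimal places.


loops=2 perimeter=25.392

Straddling triangles (20 of 40):
  (v2,v6,v3) [++-] → (0.998517, 0.919397, -0.2365)–(1.6665, 0, -0.2365)  len=1.1364
  (v3,v6,v7) [-+-] → (0.998517, 0.919397, -0.2365)–(0.514988, 1.58493, -0.2365)  len=0.8226
  (v3,v7,v0) [--+] → (2.16997, 0.665537, -0.2365)–(2.6535, 0, -0.2365)  len=0.8226
  (v0,v7,v4) [+-+] → (2.16997, 0.665537, -0.2365)–(0.820012, 2.52367, -0.2365)  len=2.2967
  (v6,v10,v7) [++-] → (-0.565844, 1.23374, -0.2365)–(0.514988, 1.58493, -0.2365)  len=1.1365
  (v7,v10,v11) [-+-] → (-0.565844, 1.23374, -0.2365)–(-1.34824, 0.979517, -0.2365)  len=0.8227
  (v7,v11,v4) [--+] → (0.0376179, 2.26944, -0.2365)–(0.820012, 2.52367, -0.2365)  len=0.8227
  (v4,v11,v8) [+-+] → (0.0376179, 2.26944, -0.2365)–(-2.14676, 1.55968, -0.2365)  len=2.2968
  (v10,v14,v11) [++-] → (-1.34824, -0.156885, -0.2365)–(-1.34824, 0.979517, -0.2365)  len=1.1364
  (v11,v14,v15) [-+-] → (-1.34824, -0.156885, -0.2365)–(-1.34824, -0.979517, -0.2365)  len=0.8226
  (v11,v15,v8) [--+] → (-2.14676, 0.737052, -0.2365)–(-2.14676, 1.55968, -0.2365)  len=0.8226
  (v8,v15,v12) [+-+] → (-2.14676, 0.737052, -0.2365)–(-2.14676, -1.55968, -0.2365)  len=2.2967
  (v14,v18,v15) [++-] → (-0.267406, -1.33071, -0.2365)–(-1.34824, -0.979517, -0.2365)  len=1.1365
  (v15,v18,v19) [-+-] → (-0.267406, -1.33071, -0.2365)–(0.514988, -1.58493, -0.2365)  len=0.8227
  (v15,v19,v12) [--+] → (-1.36437, -1.8139, -0.2365)–(-2.14676, -1.55968, -0.2365)  len=0.8227
  (v12,v19,v16) [+-+] → (-1.36437, -1.8139, -0.2365)–(0.820012, -2.52367, -0.2365)  len=2.2968
  (v18,v2,v19) [++-] → (1.18297, -0.665537, -0.2365)–(0.514988, -1.58493, -0.2365)  len=1.1364
  (v19,v2,v3) [-+-] → (1.18297, -0.665537, -0.2365)–(1.6665, 0, -0.2365)  len=0.8226
  (v19,v3,v16) [--+] → (1.30354, -1.85813, -0.2365)–(0.820012, -2.52367, -0.2365)  len=0.8226
  (v16,v3,v0) [+-+] → (1.30354, -1.85813, -0.2365)–(2.6535, 0, -0.2365)  len=2.2967

Chained into 2 loop(s):
  loop 1: 10 segments, perimeter = 9.7954
  loop 2: 10 segments, perimeter = 15.5971
Total perimeter = 25.392
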